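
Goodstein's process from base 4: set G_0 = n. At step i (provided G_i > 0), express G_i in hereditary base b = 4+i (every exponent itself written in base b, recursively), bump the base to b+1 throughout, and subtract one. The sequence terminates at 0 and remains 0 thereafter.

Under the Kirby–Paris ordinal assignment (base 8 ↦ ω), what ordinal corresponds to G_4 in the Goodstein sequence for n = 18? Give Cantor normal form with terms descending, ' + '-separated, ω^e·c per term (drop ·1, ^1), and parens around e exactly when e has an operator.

[0] 18 ≡ 4^2 + 2 (base 4). Lift 5: 27. −1: 26.
[1] 26 ≡ 5^2 + 1 (base 5). Lift 6: 37. −1: 36.
[2] 36 ≡ 6^2 (base 6). Lift 7: 49. −1: 48.
[3] 48 ≡ 6·7 + 6 (base 7). Lift 8: 54. −1: 53.

ω·6 + 5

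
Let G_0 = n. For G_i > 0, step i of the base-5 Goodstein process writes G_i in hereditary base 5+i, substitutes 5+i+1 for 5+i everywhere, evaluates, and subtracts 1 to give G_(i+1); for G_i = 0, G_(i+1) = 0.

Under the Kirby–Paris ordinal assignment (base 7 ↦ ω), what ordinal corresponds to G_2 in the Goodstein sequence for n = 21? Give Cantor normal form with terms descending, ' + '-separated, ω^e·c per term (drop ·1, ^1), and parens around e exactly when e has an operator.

ω·3 + 6

base 5: 21 = 4·5 + 1; at 6: 4·6 + 1 = 25; next = 24
base 6: 24 = 4·6; at 7: 4·7 = 28; next = 27
base 7: 27 = 3·7 + 6; at 8: 3·8 + 6 = 30; next = 29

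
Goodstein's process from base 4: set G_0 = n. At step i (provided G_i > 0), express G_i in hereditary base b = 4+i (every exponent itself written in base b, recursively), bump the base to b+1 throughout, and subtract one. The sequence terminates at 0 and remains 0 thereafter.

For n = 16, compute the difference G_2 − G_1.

3

[0] 16 ≡ 4^2 (base 4). Lift 5: 25. −1: 24.
[1] 24 ≡ 4·5 + 4 (base 5). Lift 6: 28. −1: 27.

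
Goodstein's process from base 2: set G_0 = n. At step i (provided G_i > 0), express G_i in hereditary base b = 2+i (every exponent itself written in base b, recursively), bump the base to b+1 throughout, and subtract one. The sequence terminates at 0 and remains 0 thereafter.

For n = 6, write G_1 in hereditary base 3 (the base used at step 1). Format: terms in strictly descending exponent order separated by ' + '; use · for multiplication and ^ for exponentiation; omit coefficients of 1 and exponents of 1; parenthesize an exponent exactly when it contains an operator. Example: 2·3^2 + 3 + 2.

G_0=6  [base 2] 2^2 + 2  →[2↦3]→  3^3 + 3 = 30  −1 ⇒ G_1=29
G_1=29  [base 3] 3^3 + 2  →[3↦4]→  4^4 + 2 = 258  −1 ⇒ G_2=257

3^3 + 2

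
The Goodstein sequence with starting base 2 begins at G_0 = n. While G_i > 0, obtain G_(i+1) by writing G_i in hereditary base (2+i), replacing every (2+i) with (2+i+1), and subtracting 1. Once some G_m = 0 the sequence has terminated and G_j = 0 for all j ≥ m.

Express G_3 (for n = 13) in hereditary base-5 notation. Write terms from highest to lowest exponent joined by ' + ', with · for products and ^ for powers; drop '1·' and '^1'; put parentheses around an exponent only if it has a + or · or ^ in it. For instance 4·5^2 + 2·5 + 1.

5^(5 + 1) + 3·5^3 + 3·5^2 + 3·5 + 2

i=0: 13 = 2^(2 + 1) + 2^2 + 1 (b=2); 2→3: 3^(3 + 1) + 3^3 + 1 = 109; 109−1 = 108
i=1: 108 = 3^(3 + 1) + 3^3 (b=3); 3→4: 4^(4 + 1) + 4^4 = 1280; 1280−1 = 1279
i=2: 1279 = 4^(4 + 1) + 3·4^3 + 3·4^2 + 3·4 + 3 (b=4); 4→5: 5^(5 + 1) + 3·5^3 + 3·5^2 + 3·5 + 3 = 16093; 16093−1 = 16092
i=3: 16092 = 5^(5 + 1) + 3·5^3 + 3·5^2 + 3·5 + 2 (b=5); 5→6: 6^(6 + 1) + 3·6^3 + 3·6^2 + 3·6 + 2 = 280712; 280712−1 = 280711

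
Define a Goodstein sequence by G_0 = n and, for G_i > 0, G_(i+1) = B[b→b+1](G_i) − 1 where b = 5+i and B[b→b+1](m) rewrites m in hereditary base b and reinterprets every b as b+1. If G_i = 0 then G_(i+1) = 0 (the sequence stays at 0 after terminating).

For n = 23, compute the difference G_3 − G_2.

step 0: 23 = 4·5 + 3; sub 6 for 5: 4·6 + 3; = 27; G_1 = 27−1 = 26
step 1: 26 = 4·6 + 2; sub 7 for 6: 4·7 + 2; = 30; G_2 = 30−1 = 29
step 2: 29 = 4·7 + 1; sub 8 for 7: 4·8 + 1; = 33; G_3 = 33−1 = 32

3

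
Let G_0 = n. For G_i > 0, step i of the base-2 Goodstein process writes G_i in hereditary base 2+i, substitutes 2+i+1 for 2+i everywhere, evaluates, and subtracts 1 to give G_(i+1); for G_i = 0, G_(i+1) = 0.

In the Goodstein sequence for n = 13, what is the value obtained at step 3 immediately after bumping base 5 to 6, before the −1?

280712

13 —HB2→ 2^(2 + 1) + 2^2 + 1 —bump→ 3^(3 + 1) + 3^3 + 1 = 109 —(−1)→ 108
108 —HB3→ 3^(3 + 1) + 3^3 —bump→ 4^(4 + 1) + 4^4 = 1280 —(−1)→ 1279
1279 —HB4→ 4^(4 + 1) + 3·4^3 + 3·4^2 + 3·4 + 3 —bump→ 5^(5 + 1) + 3·5^3 + 3·5^2 + 3·5 + 3 = 16093 —(−1)→ 16092
16092 —HB5→ 5^(5 + 1) + 3·5^3 + 3·5^2 + 3·5 + 2 —bump→ 6^(6 + 1) + 3·6^3 + 3·6^2 + 3·6 + 2 = 280712 —(−1)→ 280711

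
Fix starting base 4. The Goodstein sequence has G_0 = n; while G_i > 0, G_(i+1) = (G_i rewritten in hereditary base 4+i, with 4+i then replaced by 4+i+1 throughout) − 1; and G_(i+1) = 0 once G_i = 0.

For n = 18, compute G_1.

step 0: 18 = 4^2 + 2; sub 5 for 4: 5^2 + 2; = 27; G_1 = 27−1 = 26
step 1: 26 = 5^2 + 1; sub 6 for 5: 6^2 + 1; = 37; G_2 = 37−1 = 36

26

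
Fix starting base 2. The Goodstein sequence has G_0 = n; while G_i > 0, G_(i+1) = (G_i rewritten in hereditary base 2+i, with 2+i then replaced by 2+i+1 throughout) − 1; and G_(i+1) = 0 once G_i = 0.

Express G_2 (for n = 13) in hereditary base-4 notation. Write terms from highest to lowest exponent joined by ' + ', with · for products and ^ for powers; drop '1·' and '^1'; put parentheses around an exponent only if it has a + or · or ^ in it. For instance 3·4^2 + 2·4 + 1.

4^(4 + 1) + 3·4^3 + 3·4^2 + 3·4 + 3

base 2: 13 = 2^(2 + 1) + 2^2 + 1; at 3: 3^(3 + 1) + 3^3 + 1 = 109; next = 108
base 3: 108 = 3^(3 + 1) + 3^3; at 4: 4^(4 + 1) + 4^4 = 1280; next = 1279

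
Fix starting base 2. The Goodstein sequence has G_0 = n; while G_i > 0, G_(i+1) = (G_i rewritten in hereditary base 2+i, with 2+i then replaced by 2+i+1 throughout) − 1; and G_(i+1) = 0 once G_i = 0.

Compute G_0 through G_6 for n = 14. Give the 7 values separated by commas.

G_0 = 14. HB_2(14) = 2^(2 + 1) + 2^2 + 2. Bump = 111. G_1 = 110.
G_1 = 110. HB_3(110) = 3^(3 + 1) + 3^3 + 2. Bump = 1282. G_2 = 1281.
G_2 = 1281. HB_4(1281) = 4^(4 + 1) + 4^4 + 1. Bump = 18751. G_3 = 18750.
G_3 = 18750. HB_5(18750) = 5^(5 + 1) + 5^5. Bump = 326592. G_4 = 326591.
G_4 = 326591. HB_6(326591) = 6^(6 + 1) + 5·6^5 + 5·6^4 + 5·6^3 + 5·6^2 + 5·6 + 5. Bump = 5862841. G_5 = 5862840.
G_5 = 5862840. HB_7(5862840) = 7^(7 + 1) + 5·7^5 + 5·7^4 + 5·7^3 + 5·7^2 + 5·7 + 4. Bump = 134404972. G_6 = 134404971.

14, 110, 1281, 18750, 326591, 5862840, 134404971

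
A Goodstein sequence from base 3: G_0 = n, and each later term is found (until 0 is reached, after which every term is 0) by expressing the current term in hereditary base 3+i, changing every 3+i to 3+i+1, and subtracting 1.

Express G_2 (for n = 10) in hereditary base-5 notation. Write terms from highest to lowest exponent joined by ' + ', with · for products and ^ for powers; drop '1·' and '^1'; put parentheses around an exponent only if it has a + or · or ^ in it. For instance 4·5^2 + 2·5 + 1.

(0) 10|_3 = 3^2 + 1 ↦ 4^2 + 1|_4 = 17 ⇒ 16
(1) 16|_4 = 4^2 ↦ 5^2|_5 = 25 ⇒ 24

4·5 + 4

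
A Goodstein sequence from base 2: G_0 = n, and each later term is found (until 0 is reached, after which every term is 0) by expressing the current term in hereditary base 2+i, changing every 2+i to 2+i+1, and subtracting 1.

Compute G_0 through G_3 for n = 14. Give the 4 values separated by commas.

14, 110, 1281, 18750

G_0 = 14. HB_2(14) = 2^(2 + 1) + 2^2 + 2. Bump = 111. G_1 = 110.
G_1 = 110. HB_3(110) = 3^(3 + 1) + 3^3 + 2. Bump = 1282. G_2 = 1281.
G_2 = 1281. HB_4(1281) = 4^(4 + 1) + 4^4 + 1. Bump = 18751. G_3 = 18750.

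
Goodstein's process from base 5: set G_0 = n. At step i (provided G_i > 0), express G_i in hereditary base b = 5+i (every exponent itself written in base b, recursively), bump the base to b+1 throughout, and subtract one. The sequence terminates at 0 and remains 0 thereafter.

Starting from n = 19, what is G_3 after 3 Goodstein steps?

G_0 = 19. HB_5(19) = 3·5 + 4. Bump = 22. G_1 = 21.
G_1 = 21. HB_6(21) = 3·6 + 3. Bump = 24. G_2 = 23.
G_2 = 23. HB_7(23) = 3·7 + 2. Bump = 26. G_3 = 25.
G_3 = 25. HB_8(25) = 3·8 + 1. Bump = 28. G_4 = 27.

25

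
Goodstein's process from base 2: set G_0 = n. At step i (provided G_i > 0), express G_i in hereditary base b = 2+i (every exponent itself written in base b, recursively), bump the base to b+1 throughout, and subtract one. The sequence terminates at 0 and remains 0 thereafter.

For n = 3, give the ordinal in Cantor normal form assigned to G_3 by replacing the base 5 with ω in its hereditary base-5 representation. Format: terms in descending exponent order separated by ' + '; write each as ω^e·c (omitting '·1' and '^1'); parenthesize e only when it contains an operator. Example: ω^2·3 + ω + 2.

2

G_0=3  [base 2] 2 + 1  →[2↦3]→  3 + 1 = 4  −1 ⇒ G_1=3
G_1=3  [base 3] 3  →[3↦4]→  4 = 4  −1 ⇒ G_2=3
G_2=3  [base 4] 3  →[4↦5]→  3 = 3  −1 ⇒ G_3=2
G_3=2  [base 5] 2  →[5↦6]→  2 = 2  −1 ⇒ G_4=1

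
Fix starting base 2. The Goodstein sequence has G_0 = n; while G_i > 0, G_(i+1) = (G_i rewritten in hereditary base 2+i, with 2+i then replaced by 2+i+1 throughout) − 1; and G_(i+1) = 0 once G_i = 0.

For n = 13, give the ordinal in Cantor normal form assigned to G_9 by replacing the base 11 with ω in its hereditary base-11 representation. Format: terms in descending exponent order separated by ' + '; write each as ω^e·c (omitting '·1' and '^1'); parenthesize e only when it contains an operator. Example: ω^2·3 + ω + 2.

step 0: 13 = 2^(2 + 1) + 2^2 + 1; sub 3 for 2: 3^(3 + 1) + 3^3 + 1; = 109; G_1 = 109−1 = 108
step 1: 108 = 3^(3 + 1) + 3^3; sub 4 for 3: 4^(4 + 1) + 4^4; = 1280; G_2 = 1280−1 = 1279
step 2: 1279 = 4^(4 + 1) + 3·4^3 + 3·4^2 + 3·4 + 3; sub 5 for 4: 5^(5 + 1) + 3·5^3 + 3·5^2 + 3·5 + 3; = 16093; G_3 = 16093−1 = 16092
step 3: 16092 = 5^(5 + 1) + 3·5^3 + 3·5^2 + 3·5 + 2; sub 6 for 5: 6^(6 + 1) + 3·6^3 + 3·6^2 + 3·6 + 2; = 280712; G_4 = 280712−1 = 280711
step 4: 280711 = 6^(6 + 1) + 3·6^3 + 3·6^2 + 3·6 + 1; sub 7 for 6: 7^(7 + 1) + 3·7^3 + 3·7^2 + 3·7 + 1; = 5765999; G_5 = 5765999−1 = 5765998
step 5: 5765998 = 7^(7 + 1) + 3·7^3 + 3·7^2 + 3·7; sub 8 for 7: 8^(8 + 1) + 3·8^3 + 3·8^2 + 3·8; = 134219480; G_6 = 134219480−1 = 134219479
step 6: 134219479 = 8^(8 + 1) + 3·8^3 + 3·8^2 + 2·8 + 7; sub 9 for 8: 9^(9 + 1) + 3·9^3 + 3·9^2 + 2·9 + 7; = 3486786856; G_7 = 3486786856−1 = 3486786855
step 7: 3486786855 = 9^(9 + 1) + 3·9^3 + 3·9^2 + 2·9 + 6; sub 10 for 9: 10^(10 + 1) + 3·10^3 + 3·10^2 + 2·10 + 6; = 100000003326; G_8 = 100000003326−1 = 100000003325
step 8: 100000003325 = 10^(10 + 1) + 3·10^3 + 3·10^2 + 2·10 + 5; sub 11 for 10: 11^(11 + 1) + 3·11^3 + 3·11^2 + 2·11 + 5; = 3138428381104; G_9 = 3138428381104−1 = 3138428381103

ω^(ω + 1) + ω^3·3 + ω^2·3 + ω·2 + 4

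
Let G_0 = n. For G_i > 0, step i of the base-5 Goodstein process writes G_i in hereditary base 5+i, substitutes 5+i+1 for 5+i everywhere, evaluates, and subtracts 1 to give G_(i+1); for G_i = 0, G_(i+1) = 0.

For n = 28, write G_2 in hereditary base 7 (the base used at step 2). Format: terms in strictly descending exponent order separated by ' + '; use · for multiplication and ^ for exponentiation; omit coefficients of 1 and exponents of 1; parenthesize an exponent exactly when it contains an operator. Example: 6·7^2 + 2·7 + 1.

7^2 + 1

G_0=28  [base 5] 5^2 + 3  →[5↦6]→  6^2 + 3 = 39  −1 ⇒ G_1=38
G_1=38  [base 6] 6^2 + 2  →[6↦7]→  7^2 + 2 = 51  −1 ⇒ G_2=50
G_2=50  [base 7] 7^2 + 1  →[7↦8]→  8^2 + 1 = 65  −1 ⇒ G_3=64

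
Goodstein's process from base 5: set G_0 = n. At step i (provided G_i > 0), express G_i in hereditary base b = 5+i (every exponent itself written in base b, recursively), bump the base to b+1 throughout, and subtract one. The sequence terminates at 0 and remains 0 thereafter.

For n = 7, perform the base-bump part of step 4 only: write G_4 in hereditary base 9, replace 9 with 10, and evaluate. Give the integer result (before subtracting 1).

G_0 = 7. HB_5(7) = 5 + 2. Bump = 8. G_1 = 7.
G_1 = 7. HB_6(7) = 6 + 1. Bump = 8. G_2 = 7.
G_2 = 7. HB_7(7) = 7. Bump = 8. G_3 = 7.
G_3 = 7. HB_8(7) = 7. Bump = 7. G_4 = 6.
G_4 = 6. HB_9(6) = 6. Bump = 6. G_5 = 5.

6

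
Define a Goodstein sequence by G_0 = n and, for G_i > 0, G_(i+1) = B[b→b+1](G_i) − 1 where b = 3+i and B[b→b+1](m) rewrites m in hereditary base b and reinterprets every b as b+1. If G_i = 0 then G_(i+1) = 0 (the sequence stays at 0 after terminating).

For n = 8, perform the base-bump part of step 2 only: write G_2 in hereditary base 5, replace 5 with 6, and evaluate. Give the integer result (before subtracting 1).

12

G_0 = 8. HB_3(8) = 2·3 + 2. Bump = 10. G_1 = 9.
G_1 = 9. HB_4(9) = 2·4 + 1. Bump = 11. G_2 = 10.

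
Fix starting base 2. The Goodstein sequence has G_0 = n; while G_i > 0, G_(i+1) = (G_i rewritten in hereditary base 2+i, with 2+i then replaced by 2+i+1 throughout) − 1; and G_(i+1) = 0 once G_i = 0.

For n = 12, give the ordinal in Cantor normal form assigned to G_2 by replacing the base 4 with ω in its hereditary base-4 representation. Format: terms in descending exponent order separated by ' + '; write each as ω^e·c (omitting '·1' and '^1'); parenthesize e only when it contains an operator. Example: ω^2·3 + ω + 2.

[0] 12 ≡ 2^(2 + 1) + 2^2 (base 2). Lift 3: 108. −1: 107.
[1] 107 ≡ 3^(3 + 1) + 2·3^2 + 2·3 + 2 (base 3). Lift 4: 1066. −1: 1065.

ω^(ω + 1) + ω^2·2 + ω·2 + 1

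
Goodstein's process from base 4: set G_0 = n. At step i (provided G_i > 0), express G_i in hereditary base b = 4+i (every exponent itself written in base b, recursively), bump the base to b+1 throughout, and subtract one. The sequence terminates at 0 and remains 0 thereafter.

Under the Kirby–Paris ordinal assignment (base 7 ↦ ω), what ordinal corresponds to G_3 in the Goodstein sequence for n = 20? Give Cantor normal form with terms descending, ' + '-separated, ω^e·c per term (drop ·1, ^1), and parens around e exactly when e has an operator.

20 —HB4→ 4^2 + 4 —bump→ 5^2 + 5 = 30 —(−1)→ 29
29 —HB5→ 5^2 + 4 —bump→ 6^2 + 4 = 40 —(−1)→ 39
39 —HB6→ 6^2 + 3 —bump→ 7^2 + 3 = 52 —(−1)→ 51

ω^2 + 2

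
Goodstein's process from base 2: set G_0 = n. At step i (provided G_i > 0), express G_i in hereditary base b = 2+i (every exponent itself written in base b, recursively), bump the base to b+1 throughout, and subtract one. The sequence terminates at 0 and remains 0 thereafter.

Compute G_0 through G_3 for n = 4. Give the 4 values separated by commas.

4, 26, 41, 60

G_0 = 4. HB_2(4) = 2^2. Bump = 27. G_1 = 26.
G_1 = 26. HB_3(26) = 2·3^2 + 2·3 + 2. Bump = 42. G_2 = 41.
G_2 = 41. HB_4(41) = 2·4^2 + 2·4 + 1. Bump = 61. G_3 = 60.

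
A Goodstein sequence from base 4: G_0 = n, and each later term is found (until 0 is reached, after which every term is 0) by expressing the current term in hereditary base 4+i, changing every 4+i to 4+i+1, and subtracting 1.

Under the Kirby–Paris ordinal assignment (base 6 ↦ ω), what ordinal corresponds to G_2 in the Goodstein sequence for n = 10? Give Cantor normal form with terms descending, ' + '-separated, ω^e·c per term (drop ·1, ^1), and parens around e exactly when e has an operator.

ω·2

(0) 10|_4 = 2·4 + 2 ↦ 2·5 + 2|_5 = 12 ⇒ 11
(1) 11|_5 = 2·5 + 1 ↦ 2·6 + 1|_6 = 13 ⇒ 12
(2) 12|_6 = 2·6 ↦ 2·7|_7 = 14 ⇒ 13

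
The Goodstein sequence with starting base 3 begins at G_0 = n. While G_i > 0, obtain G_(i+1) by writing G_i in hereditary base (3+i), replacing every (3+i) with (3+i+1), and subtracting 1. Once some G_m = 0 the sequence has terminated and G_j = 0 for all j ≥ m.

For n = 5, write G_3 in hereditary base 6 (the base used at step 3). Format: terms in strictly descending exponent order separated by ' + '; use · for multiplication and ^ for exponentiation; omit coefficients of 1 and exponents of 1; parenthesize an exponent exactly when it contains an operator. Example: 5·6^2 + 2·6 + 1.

5

[0] 5 ≡ 3 + 2 (base 3). Lift 4: 6. −1: 5.
[1] 5 ≡ 4 + 1 (base 4). Lift 5: 6. −1: 5.
[2] 5 ≡ 5 (base 5). Lift 6: 6. −1: 5.
[3] 5 ≡ 5 (base 6). Lift 7: 5. −1: 4.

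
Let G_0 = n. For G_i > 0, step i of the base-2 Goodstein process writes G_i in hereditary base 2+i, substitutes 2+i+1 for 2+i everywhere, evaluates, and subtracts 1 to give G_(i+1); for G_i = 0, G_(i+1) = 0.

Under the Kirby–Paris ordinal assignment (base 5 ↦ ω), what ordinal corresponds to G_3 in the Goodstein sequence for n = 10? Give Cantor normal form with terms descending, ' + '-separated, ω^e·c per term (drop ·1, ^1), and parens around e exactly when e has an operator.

[0] 10 ≡ 2^(2 + 1) + 2 (base 2). Lift 3: 84. −1: 83.
[1] 83 ≡ 3^(3 + 1) + 2 (base 3). Lift 4: 1026. −1: 1025.
[2] 1025 ≡ 4^(4 + 1) + 1 (base 4). Lift 5: 15626. −1: 15625.
[3] 15625 ≡ 5^(5 + 1) (base 5). Lift 6: 279936. −1: 279935.

ω^(ω + 1)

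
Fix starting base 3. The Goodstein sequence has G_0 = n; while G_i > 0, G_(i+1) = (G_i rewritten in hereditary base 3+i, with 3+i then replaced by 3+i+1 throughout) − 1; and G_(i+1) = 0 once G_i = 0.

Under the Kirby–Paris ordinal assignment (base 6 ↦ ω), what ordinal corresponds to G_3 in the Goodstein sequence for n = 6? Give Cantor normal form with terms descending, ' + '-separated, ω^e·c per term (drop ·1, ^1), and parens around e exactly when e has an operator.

ω + 1

base 3: 6 = 2·3; at 4: 2·4 = 8; next = 7
base 4: 7 = 4 + 3; at 5: 5 + 3 = 8; next = 7
base 5: 7 = 5 + 2; at 6: 6 + 2 = 8; next = 7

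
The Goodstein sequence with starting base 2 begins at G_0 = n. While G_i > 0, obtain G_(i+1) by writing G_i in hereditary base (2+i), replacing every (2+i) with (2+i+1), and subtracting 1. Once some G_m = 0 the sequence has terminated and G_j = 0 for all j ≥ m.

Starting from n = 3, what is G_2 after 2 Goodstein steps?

3

3 —HB2→ 2 + 1 —bump→ 3 + 1 = 4 —(−1)→ 3
3 —HB3→ 3 —bump→ 4 = 4 —(−1)→ 3
3 —HB4→ 3 —bump→ 3 = 3 —(−1)→ 2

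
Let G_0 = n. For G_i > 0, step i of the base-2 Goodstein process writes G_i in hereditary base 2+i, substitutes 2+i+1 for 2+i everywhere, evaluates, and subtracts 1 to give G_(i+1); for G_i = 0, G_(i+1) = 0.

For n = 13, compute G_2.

G_0=13  [base 2] 2^(2 + 1) + 2^2 + 1  →[2↦3]→  3^(3 + 1) + 3^3 + 1 = 109  −1 ⇒ G_1=108
G_1=108  [base 3] 3^(3 + 1) + 3^3  →[3↦4]→  4^(4 + 1) + 4^4 = 1280  −1 ⇒ G_2=1279

1279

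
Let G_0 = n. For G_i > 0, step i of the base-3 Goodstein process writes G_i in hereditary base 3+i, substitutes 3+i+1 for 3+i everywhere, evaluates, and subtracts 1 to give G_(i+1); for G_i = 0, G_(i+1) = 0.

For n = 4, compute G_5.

1

G_0 = 4. HB_3(4) = 3 + 1. Bump = 5. G_1 = 4.
G_1 = 4. HB_4(4) = 4. Bump = 5. G_2 = 4.
G_2 = 4. HB_5(4) = 4. Bump = 4. G_3 = 3.
G_3 = 3. HB_6(3) = 3. Bump = 3. G_4 = 2.
G_4 = 2. HB_7(2) = 2. Bump = 2. G_5 = 1.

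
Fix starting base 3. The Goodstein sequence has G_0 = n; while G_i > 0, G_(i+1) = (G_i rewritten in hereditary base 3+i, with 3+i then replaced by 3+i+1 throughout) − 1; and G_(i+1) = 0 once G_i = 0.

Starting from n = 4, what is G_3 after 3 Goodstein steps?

3

G_0=4  [base 3] 3 + 1  →[3↦4]→  4 + 1 = 5  −1 ⇒ G_1=4
G_1=4  [base 4] 4  →[4↦5]→  5 = 5  −1 ⇒ G_2=4
G_2=4  [base 5] 4  →[5↦6]→  4 = 4  −1 ⇒ G_3=3
G_3=3  [base 6] 3  →[6↦7]→  3 = 3  −1 ⇒ G_4=2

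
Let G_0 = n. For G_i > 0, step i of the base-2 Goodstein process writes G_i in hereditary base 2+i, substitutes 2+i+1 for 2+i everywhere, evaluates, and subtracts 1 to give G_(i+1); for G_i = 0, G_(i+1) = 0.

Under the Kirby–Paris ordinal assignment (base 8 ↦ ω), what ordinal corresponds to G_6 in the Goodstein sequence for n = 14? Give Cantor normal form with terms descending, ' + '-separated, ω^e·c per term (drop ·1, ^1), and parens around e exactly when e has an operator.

base 2: 14 = 2^(2 + 1) + 2^2 + 2; at 3: 3^(3 + 1) + 3^3 + 3 = 111; next = 110
base 3: 110 = 3^(3 + 1) + 3^3 + 2; at 4: 4^(4 + 1) + 4^4 + 2 = 1282; next = 1281
base 4: 1281 = 4^(4 + 1) + 4^4 + 1; at 5: 5^(5 + 1) + 5^5 + 1 = 18751; next = 18750
base 5: 18750 = 5^(5 + 1) + 5^5; at 6: 6^(6 + 1) + 6^6 = 326592; next = 326591
base 6: 326591 = 6^(6 + 1) + 5·6^5 + 5·6^4 + 5·6^3 + 5·6^2 + 5·6 + 5; at 7: 7^(7 + 1) + 5·7^5 + 5·7^4 + 5·7^3 + 5·7^2 + 5·7 + 5 = 5862841; next = 5862840
base 7: 5862840 = 7^(7 + 1) + 5·7^5 + 5·7^4 + 5·7^3 + 5·7^2 + 5·7 + 4; at 8: 8^(8 + 1) + 5·8^5 + 5·8^4 + 5·8^3 + 5·8^2 + 5·8 + 4 = 134404972; next = 134404971

ω^(ω + 1) + ω^5·5 + ω^4·5 + ω^3·5 + ω^2·5 + ω·5 + 3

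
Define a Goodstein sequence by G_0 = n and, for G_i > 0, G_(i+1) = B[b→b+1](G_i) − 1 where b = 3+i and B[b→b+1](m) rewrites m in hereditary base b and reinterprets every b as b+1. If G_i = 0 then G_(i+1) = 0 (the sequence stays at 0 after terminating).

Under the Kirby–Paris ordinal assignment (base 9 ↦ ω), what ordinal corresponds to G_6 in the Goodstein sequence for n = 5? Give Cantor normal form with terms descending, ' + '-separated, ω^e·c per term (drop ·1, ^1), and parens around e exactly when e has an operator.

2

G_0=5  [base 3] 3 + 2  →[3↦4]→  4 + 2 = 6  −1 ⇒ G_1=5
G_1=5  [base 4] 4 + 1  →[4↦5]→  5 + 1 = 6  −1 ⇒ G_2=5
G_2=5  [base 5] 5  →[5↦6]→  6 = 6  −1 ⇒ G_3=5
G_3=5  [base 6] 5  →[6↦7]→  5 = 5  −1 ⇒ G_4=4
G_4=4  [base 7] 4  →[7↦8]→  4 = 4  −1 ⇒ G_5=3
G_5=3  [base 8] 3  →[8↦9]→  3 = 3  −1 ⇒ G_6=2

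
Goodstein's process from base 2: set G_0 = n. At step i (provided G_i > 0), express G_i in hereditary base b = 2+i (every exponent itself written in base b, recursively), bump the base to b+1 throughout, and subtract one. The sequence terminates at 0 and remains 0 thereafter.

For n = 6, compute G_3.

3125

G_0 = 6. HB_2(6) = 2^2 + 2. Bump = 30. G_1 = 29.
G_1 = 29. HB_3(29) = 3^3 + 2. Bump = 258. G_2 = 257.
G_2 = 257. HB_4(257) = 4^4 + 1. Bump = 3126. G_3 = 3125.
G_3 = 3125. HB_5(3125) = 5^5. Bump = 46656. G_4 = 46655.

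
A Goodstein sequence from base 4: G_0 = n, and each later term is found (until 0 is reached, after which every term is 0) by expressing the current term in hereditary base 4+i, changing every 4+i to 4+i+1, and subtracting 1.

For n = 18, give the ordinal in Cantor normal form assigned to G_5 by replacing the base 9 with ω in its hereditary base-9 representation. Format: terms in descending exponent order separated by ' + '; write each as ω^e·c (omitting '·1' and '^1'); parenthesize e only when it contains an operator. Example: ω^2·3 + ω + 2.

i=0: 18 = 4^2 + 2 (b=4); 4→5: 5^2 + 2 = 27; 27−1 = 26
i=1: 26 = 5^2 + 1 (b=5); 5→6: 6^2 + 1 = 37; 37−1 = 36
i=2: 36 = 6^2 (b=6); 6→7: 7^2 = 49; 49−1 = 48
i=3: 48 = 6·7 + 6 (b=7); 7→8: 6·8 + 6 = 54; 54−1 = 53
i=4: 53 = 6·8 + 5 (b=8); 8→9: 6·9 + 5 = 59; 59−1 = 58

ω·6 + 4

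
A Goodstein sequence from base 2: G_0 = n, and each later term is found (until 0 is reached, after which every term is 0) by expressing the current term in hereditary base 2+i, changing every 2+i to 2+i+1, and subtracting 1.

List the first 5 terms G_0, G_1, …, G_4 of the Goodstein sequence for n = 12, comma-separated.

G_0 = 12. HB_2(12) = 2^(2 + 1) + 2^2. Bump = 108. G_1 = 107.
G_1 = 107. HB_3(107) = 3^(3 + 1) + 2·3^2 + 2·3 + 2. Bump = 1066. G_2 = 1065.
G_2 = 1065. HB_4(1065) = 4^(4 + 1) + 2·4^2 + 2·4 + 1. Bump = 15686. G_3 = 15685.
G_3 = 15685. HB_5(15685) = 5^(5 + 1) + 2·5^2 + 2·5. Bump = 280020. G_4 = 280019.

12, 107, 1065, 15685, 280019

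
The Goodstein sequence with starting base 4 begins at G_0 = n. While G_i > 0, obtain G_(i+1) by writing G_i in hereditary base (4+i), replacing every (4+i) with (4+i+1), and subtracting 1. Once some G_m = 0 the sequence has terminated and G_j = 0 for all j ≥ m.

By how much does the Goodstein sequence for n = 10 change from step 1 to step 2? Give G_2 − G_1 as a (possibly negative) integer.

1

step 0: 10 = 2·4 + 2; sub 5 for 4: 2·5 + 2; = 12; G_1 = 12−1 = 11
step 1: 11 = 2·5 + 1; sub 6 for 5: 2·6 + 1; = 13; G_2 = 13−1 = 12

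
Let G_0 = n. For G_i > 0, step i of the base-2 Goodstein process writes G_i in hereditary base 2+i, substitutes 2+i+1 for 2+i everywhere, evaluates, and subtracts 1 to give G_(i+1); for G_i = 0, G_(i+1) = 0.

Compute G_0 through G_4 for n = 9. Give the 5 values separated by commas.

9, 81, 1023, 9842, 140743

base 2: 9 = 2^(2 + 1) + 1; at 3: 3^(3 + 1) + 1 = 82; next = 81
base 3: 81 = 3^(3 + 1); at 4: 4^(4 + 1) = 1024; next = 1023
base 4: 1023 = 3·4^4 + 3·4^3 + 3·4^2 + 3·4 + 3; at 5: 3·5^5 + 3·5^3 + 3·5^2 + 3·5 + 3 = 9843; next = 9842
base 5: 9842 = 3·5^5 + 3·5^3 + 3·5^2 + 3·5 + 2; at 6: 3·6^6 + 3·6^3 + 3·6^2 + 3·6 + 2 = 140744; next = 140743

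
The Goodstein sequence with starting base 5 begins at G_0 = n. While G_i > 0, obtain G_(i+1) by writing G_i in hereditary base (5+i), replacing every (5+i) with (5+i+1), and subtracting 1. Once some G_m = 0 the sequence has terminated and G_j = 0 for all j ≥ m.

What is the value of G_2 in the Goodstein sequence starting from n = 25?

25 —HB5→ 5^2 —bump→ 6^2 = 36 —(−1)→ 35
35 —HB6→ 5·6 + 5 —bump→ 5·7 + 5 = 40 —(−1)→ 39
39 —HB7→ 5·7 + 4 —bump→ 5·8 + 4 = 44 —(−1)→ 43

39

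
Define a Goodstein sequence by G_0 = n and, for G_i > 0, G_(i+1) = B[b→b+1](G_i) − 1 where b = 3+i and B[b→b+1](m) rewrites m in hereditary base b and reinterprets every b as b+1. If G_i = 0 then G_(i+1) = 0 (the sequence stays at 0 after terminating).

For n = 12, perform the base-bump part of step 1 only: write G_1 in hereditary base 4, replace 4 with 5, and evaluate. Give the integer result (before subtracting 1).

28

step 0: 12 = 3^2 + 3; sub 4 for 3: 4^2 + 4; = 20; G_1 = 20−1 = 19
step 1: 19 = 4^2 + 3; sub 5 for 4: 5^2 + 3; = 28; G_2 = 28−1 = 27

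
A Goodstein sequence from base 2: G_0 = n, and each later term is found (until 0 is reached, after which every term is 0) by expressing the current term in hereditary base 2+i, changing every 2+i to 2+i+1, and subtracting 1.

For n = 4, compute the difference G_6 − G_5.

G_0 = 4. HB_2(4) = 2^2. Bump = 27. G_1 = 26.
G_1 = 26. HB_3(26) = 2·3^2 + 2·3 + 2. Bump = 42. G_2 = 41.
G_2 = 41. HB_4(41) = 2·4^2 + 2·4 + 1. Bump = 61. G_3 = 60.
G_3 = 60. HB_5(60) = 2·5^2 + 2·5. Bump = 84. G_4 = 83.
G_4 = 83. HB_6(83) = 2·6^2 + 6 + 5. Bump = 110. G_5 = 109.
G_5 = 109. HB_7(109) = 2·7^2 + 7 + 4. Bump = 140. G_6 = 139.

30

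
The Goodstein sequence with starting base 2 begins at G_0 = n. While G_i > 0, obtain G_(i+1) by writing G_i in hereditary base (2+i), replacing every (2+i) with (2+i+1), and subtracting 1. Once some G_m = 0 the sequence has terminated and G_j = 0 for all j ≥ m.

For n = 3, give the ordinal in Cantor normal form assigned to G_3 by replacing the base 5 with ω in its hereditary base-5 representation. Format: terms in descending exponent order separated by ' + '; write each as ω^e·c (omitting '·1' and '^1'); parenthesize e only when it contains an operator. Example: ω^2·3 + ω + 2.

(0) 3|_2 = 2 + 1 ↦ 3 + 1|_3 = 4 ⇒ 3
(1) 3|_3 = 3 ↦ 4|_4 = 4 ⇒ 3
(2) 3|_4 = 3 ↦ 3|_5 = 3 ⇒ 2

2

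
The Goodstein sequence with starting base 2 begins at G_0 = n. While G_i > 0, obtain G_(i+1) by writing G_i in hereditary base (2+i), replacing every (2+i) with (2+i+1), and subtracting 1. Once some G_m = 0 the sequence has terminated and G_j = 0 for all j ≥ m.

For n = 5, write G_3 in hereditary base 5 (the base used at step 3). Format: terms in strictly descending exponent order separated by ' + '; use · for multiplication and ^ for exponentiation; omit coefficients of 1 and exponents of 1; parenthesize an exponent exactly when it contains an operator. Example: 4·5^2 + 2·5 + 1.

3·5^3 + 3·5^2 + 3·5 + 2

[0] 5 ≡ 2^2 + 1 (base 2). Lift 3: 28. −1: 27.
[1] 27 ≡ 3^3 (base 3). Lift 4: 256. −1: 255.
[2] 255 ≡ 3·4^3 + 3·4^2 + 3·4 + 3 (base 4). Lift 5: 468. −1: 467.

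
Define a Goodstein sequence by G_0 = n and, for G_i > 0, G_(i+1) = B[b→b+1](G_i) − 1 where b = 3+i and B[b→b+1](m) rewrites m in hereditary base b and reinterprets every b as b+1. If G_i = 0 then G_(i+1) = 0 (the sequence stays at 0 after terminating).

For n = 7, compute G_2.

base 3: 7 = 2·3 + 1; at 4: 2·4 + 1 = 9; next = 8
base 4: 8 = 2·4; at 5: 2·5 = 10; next = 9

9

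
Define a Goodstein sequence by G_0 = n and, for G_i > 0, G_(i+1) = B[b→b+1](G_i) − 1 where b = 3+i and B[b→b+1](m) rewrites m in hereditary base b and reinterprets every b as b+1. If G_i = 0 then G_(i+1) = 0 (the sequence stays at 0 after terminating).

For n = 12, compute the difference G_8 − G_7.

(0) 12|_3 = 3^2 + 3 ↦ 4^2 + 4|_4 = 20 ⇒ 19
(1) 19|_4 = 4^2 + 3 ↦ 5^2 + 3|_5 = 28 ⇒ 27
(2) 27|_5 = 5^2 + 2 ↦ 6^2 + 2|_6 = 38 ⇒ 37
(3) 37|_6 = 6^2 + 1 ↦ 7^2 + 1|_7 = 50 ⇒ 49
(4) 49|_7 = 7^2 ↦ 8^2|_8 = 64 ⇒ 63
(5) 63|_8 = 7·8 + 7 ↦ 7·9 + 7|_9 = 70 ⇒ 69
(6) 69|_9 = 7·9 + 6 ↦ 7·10 + 6|_10 = 76 ⇒ 75
(7) 75|_10 = 7·10 + 5 ↦ 7·11 + 5|_11 = 82 ⇒ 81

6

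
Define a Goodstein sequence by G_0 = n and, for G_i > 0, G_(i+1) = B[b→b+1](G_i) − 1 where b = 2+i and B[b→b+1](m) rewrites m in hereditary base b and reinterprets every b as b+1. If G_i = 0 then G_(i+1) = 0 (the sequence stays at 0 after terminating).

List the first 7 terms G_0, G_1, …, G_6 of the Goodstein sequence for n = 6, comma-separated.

6, 29, 257, 3125, 46655, 98039, 187243

base 2: 6 = 2^2 + 2; at 3: 3^3 + 3 = 30; next = 29
base 3: 29 = 3^3 + 2; at 4: 4^4 + 2 = 258; next = 257
base 4: 257 = 4^4 + 1; at 5: 5^5 + 1 = 3126; next = 3125
base 5: 3125 = 5^5; at 6: 6^6 = 46656; next = 46655
base 6: 46655 = 5·6^5 + 5·6^4 + 5·6^3 + 5·6^2 + 5·6 + 5; at 7: 5·7^5 + 5·7^4 + 5·7^3 + 5·7^2 + 5·7 + 5 = 98040; next = 98039
base 7: 98039 = 5·7^5 + 5·7^4 + 5·7^3 + 5·7^2 + 5·7 + 4; at 8: 5·8^5 + 5·8^4 + 5·8^3 + 5·8^2 + 5·8 + 4 = 187244; next = 187243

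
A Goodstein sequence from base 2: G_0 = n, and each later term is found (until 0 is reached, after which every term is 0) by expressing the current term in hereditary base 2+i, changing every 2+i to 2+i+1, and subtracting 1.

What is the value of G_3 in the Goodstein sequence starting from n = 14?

(0) 14|_2 = 2^(2 + 1) + 2^2 + 2 ↦ 3^(3 + 1) + 3^3 + 3|_3 = 111 ⇒ 110
(1) 110|_3 = 3^(3 + 1) + 3^3 + 2 ↦ 4^(4 + 1) + 4^4 + 2|_4 = 1282 ⇒ 1281
(2) 1281|_4 = 4^(4 + 1) + 4^4 + 1 ↦ 5^(5 + 1) + 5^5 + 1|_5 = 18751 ⇒ 18750
(3) 18750|_5 = 5^(5 + 1) + 5^5 ↦ 6^(6 + 1) + 6^6|_6 = 326592 ⇒ 326591

18750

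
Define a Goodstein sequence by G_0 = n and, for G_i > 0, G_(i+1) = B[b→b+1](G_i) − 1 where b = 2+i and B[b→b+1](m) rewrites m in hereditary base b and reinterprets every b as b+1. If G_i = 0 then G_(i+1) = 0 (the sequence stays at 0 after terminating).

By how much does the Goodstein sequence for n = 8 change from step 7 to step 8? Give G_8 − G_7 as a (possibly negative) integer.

19225159060

[0] 8 ≡ 2^(2 + 1) (base 2). Lift 3: 81. −1: 80.
[1] 80 ≡ 2·3^3 + 2·3^2 + 2·3 + 2 (base 3). Lift 4: 554. −1: 553.
[2] 553 ≡ 2·4^4 + 2·4^2 + 2·4 + 1 (base 4). Lift 5: 6311. −1: 6310.
[3] 6310 ≡ 2·5^5 + 2·5^2 + 2·5 (base 5). Lift 6: 93396. −1: 93395.
[4] 93395 ≡ 2·6^6 + 2·6^2 + 6 + 5 (base 6). Lift 7: 1647196. −1: 1647195.
[5] 1647195 ≡ 2·7^7 + 2·7^2 + 7 + 4 (base 7). Lift 8: 33554572. −1: 33554571.
[6] 33554571 ≡ 2·8^8 + 2·8^2 + 8 + 3 (base 8). Lift 9: 774841152. −1: 774841151.
[7] 774841151 ≡ 2·9^9 + 2·9^2 + 9 + 2 (base 9). Lift 10: 20000000212. −1: 20000000211.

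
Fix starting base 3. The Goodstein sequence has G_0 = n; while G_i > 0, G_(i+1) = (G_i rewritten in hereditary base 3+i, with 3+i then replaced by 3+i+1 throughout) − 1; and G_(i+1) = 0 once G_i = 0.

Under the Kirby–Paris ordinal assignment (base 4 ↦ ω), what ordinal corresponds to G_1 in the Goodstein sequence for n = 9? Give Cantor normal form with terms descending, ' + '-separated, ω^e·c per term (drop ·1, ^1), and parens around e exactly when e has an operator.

ω·3 + 3

i=0: 9 = 3^2 (b=3); 3→4: 4^2 = 16; 16−1 = 15
i=1: 15 = 3·4 + 3 (b=4); 4→5: 3·5 + 3 = 18; 18−1 = 17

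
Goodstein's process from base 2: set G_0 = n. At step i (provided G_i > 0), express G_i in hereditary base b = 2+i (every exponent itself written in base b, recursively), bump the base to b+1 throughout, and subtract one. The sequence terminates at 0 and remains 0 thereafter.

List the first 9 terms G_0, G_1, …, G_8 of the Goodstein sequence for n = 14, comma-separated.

14, 110, 1281, 18750, 326591, 5862840, 134404971, 3487116548, 100000555551

[0] 14 ≡ 2^(2 + 1) + 2^2 + 2 (base 2). Lift 3: 111. −1: 110.
[1] 110 ≡ 3^(3 + 1) + 3^3 + 2 (base 3). Lift 4: 1282. −1: 1281.
[2] 1281 ≡ 4^(4 + 1) + 4^4 + 1 (base 4). Lift 5: 18751. −1: 18750.
[3] 18750 ≡ 5^(5 + 1) + 5^5 (base 5). Lift 6: 326592. −1: 326591.
[4] 326591 ≡ 6^(6 + 1) + 5·6^5 + 5·6^4 + 5·6^3 + 5·6^2 + 5·6 + 5 (base 6). Lift 7: 5862841. −1: 5862840.
[5] 5862840 ≡ 7^(7 + 1) + 5·7^5 + 5·7^4 + 5·7^3 + 5·7^2 + 5·7 + 4 (base 7). Lift 8: 134404972. −1: 134404971.
[6] 134404971 ≡ 8^(8 + 1) + 5·8^5 + 5·8^4 + 5·8^3 + 5·8^2 + 5·8 + 3 (base 8). Lift 9: 3487116549. −1: 3487116548.
[7] 3487116548 ≡ 9^(9 + 1) + 5·9^5 + 5·9^4 + 5·9^3 + 5·9^2 + 5·9 + 2 (base 9). Lift 10: 100000555552. −1: 100000555551.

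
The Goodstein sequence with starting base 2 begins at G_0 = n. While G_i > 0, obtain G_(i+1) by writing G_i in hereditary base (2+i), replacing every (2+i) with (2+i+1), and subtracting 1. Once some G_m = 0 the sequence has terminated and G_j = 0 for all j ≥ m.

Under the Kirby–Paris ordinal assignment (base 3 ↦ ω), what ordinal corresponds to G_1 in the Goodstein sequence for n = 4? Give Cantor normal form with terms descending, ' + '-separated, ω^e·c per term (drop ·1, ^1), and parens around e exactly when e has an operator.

ω^2·2 + ω·2 + 2

G_0 = 4. HB_2(4) = 2^2. Bump = 27. G_1 = 26.
G_1 = 26. HB_3(26) = 2·3^2 + 2·3 + 2. Bump = 42. G_2 = 41.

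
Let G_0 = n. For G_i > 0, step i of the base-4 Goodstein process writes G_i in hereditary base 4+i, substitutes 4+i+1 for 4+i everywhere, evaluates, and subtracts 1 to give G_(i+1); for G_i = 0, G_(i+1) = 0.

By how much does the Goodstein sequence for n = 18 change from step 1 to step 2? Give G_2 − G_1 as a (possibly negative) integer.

base 4: 18 = 4^2 + 2; at 5: 5^2 + 2 = 27; next = 26
base 5: 26 = 5^2 + 1; at 6: 6^2 + 1 = 37; next = 36

10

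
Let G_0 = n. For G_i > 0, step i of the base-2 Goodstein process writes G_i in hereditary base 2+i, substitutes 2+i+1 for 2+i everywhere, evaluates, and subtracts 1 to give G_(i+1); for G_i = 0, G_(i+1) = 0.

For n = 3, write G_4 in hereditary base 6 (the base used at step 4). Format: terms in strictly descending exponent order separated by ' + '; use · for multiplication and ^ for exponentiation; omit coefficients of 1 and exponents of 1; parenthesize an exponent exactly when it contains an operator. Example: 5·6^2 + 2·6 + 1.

i=0: 3 = 2 + 1 (b=2); 2→3: 3 + 1 = 4; 4−1 = 3
i=1: 3 = 3 (b=3); 3→4: 4 = 4; 4−1 = 3
i=2: 3 = 3 (b=4); 4→5: 3 = 3; 3−1 = 2
i=3: 2 = 2 (b=5); 5→6: 2 = 2; 2−1 = 1
i=4: 1 = 1 (b=6); 6→7: 1 = 1; 1−1 = 0

1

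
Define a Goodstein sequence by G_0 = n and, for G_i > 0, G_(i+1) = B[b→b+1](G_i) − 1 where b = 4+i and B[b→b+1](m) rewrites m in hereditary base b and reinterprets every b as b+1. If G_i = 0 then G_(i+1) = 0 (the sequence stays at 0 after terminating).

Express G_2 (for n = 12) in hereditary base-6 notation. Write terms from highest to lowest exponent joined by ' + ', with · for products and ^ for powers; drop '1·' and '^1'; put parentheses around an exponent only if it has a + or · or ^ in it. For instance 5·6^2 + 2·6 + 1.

2·6 + 3

G_0=12  [base 4] 3·4  →[4↦5]→  3·5 = 15  −1 ⇒ G_1=14
G_1=14  [base 5] 2·5 + 4  →[5↦6]→  2·6 + 4 = 16  −1 ⇒ G_2=15
G_2=15  [base 6] 2·6 + 3  →[6↦7]→  2·7 + 3 = 17  −1 ⇒ G_3=16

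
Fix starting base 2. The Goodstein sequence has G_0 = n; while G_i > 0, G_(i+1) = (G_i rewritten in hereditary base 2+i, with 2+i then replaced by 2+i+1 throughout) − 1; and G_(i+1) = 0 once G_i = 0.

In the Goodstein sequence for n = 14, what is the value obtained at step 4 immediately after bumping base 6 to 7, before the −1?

5862841

base 2: 14 = 2^(2 + 1) + 2^2 + 2; at 3: 3^(3 + 1) + 3^3 + 3 = 111; next = 110
base 3: 110 = 3^(3 + 1) + 3^3 + 2; at 4: 4^(4 + 1) + 4^4 + 2 = 1282; next = 1281
base 4: 1281 = 4^(4 + 1) + 4^4 + 1; at 5: 5^(5 + 1) + 5^5 + 1 = 18751; next = 18750
base 5: 18750 = 5^(5 + 1) + 5^5; at 6: 6^(6 + 1) + 6^6 = 326592; next = 326591
base 6: 326591 = 6^(6 + 1) + 5·6^5 + 5·6^4 + 5·6^3 + 5·6^2 + 5·6 + 5; at 7: 7^(7 + 1) + 5·7^5 + 5·7^4 + 5·7^3 + 5·7^2 + 5·7 + 5 = 5862841; next = 5862840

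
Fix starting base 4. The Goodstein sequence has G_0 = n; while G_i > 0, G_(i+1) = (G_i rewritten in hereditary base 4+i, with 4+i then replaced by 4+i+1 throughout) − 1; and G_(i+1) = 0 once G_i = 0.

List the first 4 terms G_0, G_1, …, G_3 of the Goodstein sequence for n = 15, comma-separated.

i=0: 15 = 3·4 + 3 (b=4); 4→5: 3·5 + 3 = 18; 18−1 = 17
i=1: 17 = 3·5 + 2 (b=5); 5→6: 3·6 + 2 = 20; 20−1 = 19
i=2: 19 = 3·6 + 1 (b=6); 6→7: 3·7 + 1 = 22; 22−1 = 21

15, 17, 19, 21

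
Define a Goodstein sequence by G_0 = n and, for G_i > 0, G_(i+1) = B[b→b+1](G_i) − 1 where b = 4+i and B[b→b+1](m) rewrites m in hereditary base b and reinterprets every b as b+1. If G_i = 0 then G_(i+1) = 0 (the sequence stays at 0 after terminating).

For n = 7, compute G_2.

7

(0) 7|_4 = 4 + 3 ↦ 5 + 3|_5 = 8 ⇒ 7
(1) 7|_5 = 5 + 2 ↦ 6 + 2|_6 = 8 ⇒ 7
(2) 7|_6 = 6 + 1 ↦ 7 + 1|_7 = 8 ⇒ 7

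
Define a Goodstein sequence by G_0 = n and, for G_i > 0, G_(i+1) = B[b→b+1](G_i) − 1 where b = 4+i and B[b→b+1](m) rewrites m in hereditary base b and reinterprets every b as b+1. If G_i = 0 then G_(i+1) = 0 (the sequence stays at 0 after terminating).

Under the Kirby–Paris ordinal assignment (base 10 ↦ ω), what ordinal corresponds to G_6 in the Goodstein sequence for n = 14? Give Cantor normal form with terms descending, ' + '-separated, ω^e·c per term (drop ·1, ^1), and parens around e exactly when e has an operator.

step 0: 14 = 3·4 + 2; sub 5 for 4: 3·5 + 2; = 17; G_1 = 17−1 = 16
step 1: 16 = 3·5 + 1; sub 6 for 5: 3·6 + 1; = 19; G_2 = 19−1 = 18
step 2: 18 = 3·6; sub 7 for 6: 3·7; = 21; G_3 = 21−1 = 20
step 3: 20 = 2·7 + 6; sub 8 for 7: 2·8 + 6; = 22; G_4 = 22−1 = 21
step 4: 21 = 2·8 + 5; sub 9 for 8: 2·9 + 5; = 23; G_5 = 23−1 = 22
step 5: 22 = 2·9 + 4; sub 10 for 9: 2·10 + 4; = 24; G_6 = 24−1 = 23
step 6: 23 = 2·10 + 3; sub 11 for 10: 2·11 + 3; = 25; G_7 = 25−1 = 24

ω·2 + 3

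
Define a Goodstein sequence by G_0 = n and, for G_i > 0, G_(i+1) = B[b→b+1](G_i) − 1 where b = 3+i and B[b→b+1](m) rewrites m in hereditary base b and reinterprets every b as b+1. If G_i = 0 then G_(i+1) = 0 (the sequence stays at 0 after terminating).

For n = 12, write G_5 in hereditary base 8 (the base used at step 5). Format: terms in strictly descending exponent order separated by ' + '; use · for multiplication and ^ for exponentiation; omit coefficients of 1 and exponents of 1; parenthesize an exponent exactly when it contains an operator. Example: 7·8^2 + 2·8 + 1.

G_0 = 12. HB_3(12) = 3^2 + 3. Bump = 20. G_1 = 19.
G_1 = 19. HB_4(19) = 4^2 + 3. Bump = 28. G_2 = 27.
G_2 = 27. HB_5(27) = 5^2 + 2. Bump = 38. G_3 = 37.
G_3 = 37. HB_6(37) = 6^2 + 1. Bump = 50. G_4 = 49.
G_4 = 49. HB_7(49) = 7^2. Bump = 64. G_5 = 63.
G_5 = 63. HB_8(63) = 7·8 + 7. Bump = 70. G_6 = 69.

7·8 + 7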